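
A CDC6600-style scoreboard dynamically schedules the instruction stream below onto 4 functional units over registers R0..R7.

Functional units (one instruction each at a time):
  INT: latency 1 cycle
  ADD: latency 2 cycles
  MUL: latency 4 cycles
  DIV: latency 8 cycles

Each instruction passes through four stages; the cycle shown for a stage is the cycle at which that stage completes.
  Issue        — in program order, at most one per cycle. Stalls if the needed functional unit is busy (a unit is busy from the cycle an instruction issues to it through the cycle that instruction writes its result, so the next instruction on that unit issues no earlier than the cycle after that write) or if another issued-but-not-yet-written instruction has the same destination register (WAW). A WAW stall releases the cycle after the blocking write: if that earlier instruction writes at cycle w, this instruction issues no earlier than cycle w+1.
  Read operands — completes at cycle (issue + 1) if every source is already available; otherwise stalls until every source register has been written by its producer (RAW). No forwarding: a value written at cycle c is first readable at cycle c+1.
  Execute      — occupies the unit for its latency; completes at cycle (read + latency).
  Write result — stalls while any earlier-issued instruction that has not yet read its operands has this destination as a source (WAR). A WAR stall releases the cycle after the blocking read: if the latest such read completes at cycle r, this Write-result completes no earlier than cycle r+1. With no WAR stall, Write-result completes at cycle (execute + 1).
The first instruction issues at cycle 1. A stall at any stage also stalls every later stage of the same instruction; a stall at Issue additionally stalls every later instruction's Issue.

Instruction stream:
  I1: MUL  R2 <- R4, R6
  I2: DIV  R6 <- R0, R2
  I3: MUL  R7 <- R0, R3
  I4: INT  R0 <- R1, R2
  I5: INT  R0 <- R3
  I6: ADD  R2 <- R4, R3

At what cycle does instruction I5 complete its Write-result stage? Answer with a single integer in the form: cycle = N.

c1: I1 issues→MUL
c2: I1 reads; I2 issues→DIV
c6: I1 exec-done
c7: I1 writes R2
c8: I2 reads; I3 issues→MUL
c9: I3 reads; I4 issues→INT
c10: I4 reads
c11: I4 exec-done
c12: I4 writes R0
c13: I3 exec-done; I5 issues→INT
c14: I3 writes R7; I5 reads; I6 issues→ADD
c15: I5 exec-done; I6 reads
c16: I2 exec-done; I5 writes R0
c17: I2 writes R6; I6 exec-done
c18: I6 writes R2

cycle = 16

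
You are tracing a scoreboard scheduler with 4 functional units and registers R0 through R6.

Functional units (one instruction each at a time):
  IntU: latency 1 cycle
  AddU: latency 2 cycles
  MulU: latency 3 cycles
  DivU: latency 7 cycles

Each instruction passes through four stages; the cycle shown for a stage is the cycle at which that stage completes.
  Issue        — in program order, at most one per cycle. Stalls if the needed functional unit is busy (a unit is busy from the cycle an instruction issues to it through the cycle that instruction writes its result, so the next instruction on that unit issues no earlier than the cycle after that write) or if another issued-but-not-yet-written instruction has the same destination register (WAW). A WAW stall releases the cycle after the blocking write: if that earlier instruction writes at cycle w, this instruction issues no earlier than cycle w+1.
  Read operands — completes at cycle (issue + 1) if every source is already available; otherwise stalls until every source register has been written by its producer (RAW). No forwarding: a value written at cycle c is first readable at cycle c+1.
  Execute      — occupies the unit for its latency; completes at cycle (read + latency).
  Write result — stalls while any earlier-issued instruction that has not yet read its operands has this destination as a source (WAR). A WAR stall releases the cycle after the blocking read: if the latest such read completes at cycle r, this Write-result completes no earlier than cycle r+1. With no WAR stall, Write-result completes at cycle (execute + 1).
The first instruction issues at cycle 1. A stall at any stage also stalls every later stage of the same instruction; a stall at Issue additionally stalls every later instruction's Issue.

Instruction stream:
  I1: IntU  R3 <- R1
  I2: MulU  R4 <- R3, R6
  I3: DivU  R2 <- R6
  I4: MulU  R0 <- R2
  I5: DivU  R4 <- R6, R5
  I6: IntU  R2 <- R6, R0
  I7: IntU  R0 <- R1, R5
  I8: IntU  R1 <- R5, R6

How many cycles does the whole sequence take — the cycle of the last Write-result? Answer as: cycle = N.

[I1] 1/2/3/4
[I2] 2/5/8/9  (RAW R3: wait I1 write@4)
[I3] 3/4/11/12
[I4] 10/13/16/17  (struct: MulU busy until I2 writes@9; RAW R2: wait I3 write@12)
[I5] 13/14/21/22  (struct: DivU busy until I3 writes@12)
[I6] 14/18/19/20  (RAW R0: wait I4 write@17)
[I7] 21/22/23/24  (struct: IntU busy until I6 writes@20)
[I8] 25/26/27/28  (struct: IntU busy until I7 writes@24)

cycle = 28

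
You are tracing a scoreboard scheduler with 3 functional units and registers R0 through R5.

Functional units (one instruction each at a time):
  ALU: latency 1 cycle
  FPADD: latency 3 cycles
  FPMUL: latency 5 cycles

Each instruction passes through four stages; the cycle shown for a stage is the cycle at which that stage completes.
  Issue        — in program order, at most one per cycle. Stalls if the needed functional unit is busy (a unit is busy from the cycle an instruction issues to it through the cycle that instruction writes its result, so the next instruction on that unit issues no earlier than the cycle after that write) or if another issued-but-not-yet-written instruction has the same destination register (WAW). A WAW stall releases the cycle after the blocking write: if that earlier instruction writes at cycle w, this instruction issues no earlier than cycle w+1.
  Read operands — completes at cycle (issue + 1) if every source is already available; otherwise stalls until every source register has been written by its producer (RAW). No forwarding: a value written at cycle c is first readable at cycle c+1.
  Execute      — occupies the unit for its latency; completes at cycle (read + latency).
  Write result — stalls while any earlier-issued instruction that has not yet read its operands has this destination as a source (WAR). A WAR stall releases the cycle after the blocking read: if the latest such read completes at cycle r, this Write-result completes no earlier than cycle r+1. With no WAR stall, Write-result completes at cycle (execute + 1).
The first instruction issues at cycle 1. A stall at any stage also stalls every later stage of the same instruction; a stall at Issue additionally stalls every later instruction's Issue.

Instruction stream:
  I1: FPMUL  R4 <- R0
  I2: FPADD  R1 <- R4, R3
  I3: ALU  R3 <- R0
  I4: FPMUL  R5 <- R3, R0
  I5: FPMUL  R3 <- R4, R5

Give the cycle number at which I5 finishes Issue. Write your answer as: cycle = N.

t=1  I1 dispatched to FPMUL
t=2  I1 operands ready | I2 dispatched to FPADD
t=3  I3 dispatched to ALU
t=4  I3 operands ready
t=5  I3 complete
t=7  I1 complete
t=8  R4←I1
t=9  I2 operands ready | I4 dispatched to FPMUL
t=10  R3←I3
t=11  I4 operands ready
t=12  I2 complete
t=13  R1←I2
t=16  I4 complete
t=17  R5←I4
t=18  I5 dispatched to FPMUL
t=19  I5 operands ready
t=24  I5 complete
t=25  R3←I5

cycle = 18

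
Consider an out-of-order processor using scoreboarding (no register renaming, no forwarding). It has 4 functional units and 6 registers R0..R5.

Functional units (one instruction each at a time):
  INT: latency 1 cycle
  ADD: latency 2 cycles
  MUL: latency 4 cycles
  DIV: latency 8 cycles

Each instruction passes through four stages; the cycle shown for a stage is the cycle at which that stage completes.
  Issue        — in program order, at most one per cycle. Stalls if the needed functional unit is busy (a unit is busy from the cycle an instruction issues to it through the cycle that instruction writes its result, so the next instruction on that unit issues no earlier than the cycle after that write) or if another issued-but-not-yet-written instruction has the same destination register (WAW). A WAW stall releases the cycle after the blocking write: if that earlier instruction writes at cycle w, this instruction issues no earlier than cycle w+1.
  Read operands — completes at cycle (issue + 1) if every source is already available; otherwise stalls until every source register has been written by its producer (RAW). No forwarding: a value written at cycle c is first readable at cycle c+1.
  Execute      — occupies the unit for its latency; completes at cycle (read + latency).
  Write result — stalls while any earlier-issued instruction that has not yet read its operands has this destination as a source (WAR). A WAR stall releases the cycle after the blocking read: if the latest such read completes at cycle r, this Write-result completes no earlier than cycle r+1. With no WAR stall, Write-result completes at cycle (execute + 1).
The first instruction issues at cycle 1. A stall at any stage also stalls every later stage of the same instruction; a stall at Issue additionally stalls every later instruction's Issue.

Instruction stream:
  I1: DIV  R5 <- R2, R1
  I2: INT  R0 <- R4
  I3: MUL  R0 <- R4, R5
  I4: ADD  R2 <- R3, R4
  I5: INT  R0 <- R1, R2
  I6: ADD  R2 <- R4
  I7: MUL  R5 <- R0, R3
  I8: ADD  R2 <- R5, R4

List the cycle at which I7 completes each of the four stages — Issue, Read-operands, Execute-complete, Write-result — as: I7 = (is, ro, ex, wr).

I1 -> (1, 2, 10, 11)
I2 -> (2, 3, 4, 5)
I3 -> (6, 12, 16, 17)  // WAW R0: wait I2 write@5, RAW R5: wait I1 write@11
I4 -> (7, 8, 10, 11)
I5 -> (18, 19, 20, 21)  // WAW R0: wait I3 write@17
I6 -> (19, 20, 22, 23)
I7 -> (20, 22, 26, 27)  // RAW R0: wait I5 write@21
I8 -> (24, 28, 30, 31)  // struct: ADD busy until I6 writes@23, RAW R5: wait I7 write@27

I7 = (20, 22, 26, 27)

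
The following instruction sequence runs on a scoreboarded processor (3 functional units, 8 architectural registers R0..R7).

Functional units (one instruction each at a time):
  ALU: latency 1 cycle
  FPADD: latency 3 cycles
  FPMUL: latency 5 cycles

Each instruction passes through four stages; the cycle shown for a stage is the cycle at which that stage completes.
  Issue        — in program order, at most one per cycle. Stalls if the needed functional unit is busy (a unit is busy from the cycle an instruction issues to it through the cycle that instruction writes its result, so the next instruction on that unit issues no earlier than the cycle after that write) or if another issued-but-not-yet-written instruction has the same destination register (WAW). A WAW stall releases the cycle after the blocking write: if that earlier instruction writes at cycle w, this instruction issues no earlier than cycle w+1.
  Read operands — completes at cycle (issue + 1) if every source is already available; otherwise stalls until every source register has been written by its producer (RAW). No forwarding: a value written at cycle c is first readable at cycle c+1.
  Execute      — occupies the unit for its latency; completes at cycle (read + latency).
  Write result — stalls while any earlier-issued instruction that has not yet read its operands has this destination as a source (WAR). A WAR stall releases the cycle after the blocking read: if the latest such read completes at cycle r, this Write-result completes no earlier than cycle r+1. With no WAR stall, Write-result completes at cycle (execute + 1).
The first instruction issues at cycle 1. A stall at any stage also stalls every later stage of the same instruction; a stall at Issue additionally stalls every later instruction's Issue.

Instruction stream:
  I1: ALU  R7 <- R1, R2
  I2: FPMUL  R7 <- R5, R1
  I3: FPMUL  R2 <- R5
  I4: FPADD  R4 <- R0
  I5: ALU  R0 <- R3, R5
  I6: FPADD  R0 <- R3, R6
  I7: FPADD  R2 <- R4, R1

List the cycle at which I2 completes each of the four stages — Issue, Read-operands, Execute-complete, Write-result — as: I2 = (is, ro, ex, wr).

I1: IS=1 RO=2 EX=3 WR=4
I2: IS=5 RO=6 EX=11 WR=12  [WAW R7: wait I1 write@4]
I3: IS=13 RO=14 EX=19 WR=20  [struct: FPMUL busy until I2 writes@12]
I4: IS=14 RO=15 EX=18 WR=19
I5: IS=15 RO=16 EX=17 WR=18
I6: IS=20 RO=21 EX=24 WR=25  [struct: FPADD busy until I4 writes@19]
I7: IS=26 RO=27 EX=30 WR=31  [struct: FPADD busy until I6 writes@25]

I2 = (5, 6, 11, 12)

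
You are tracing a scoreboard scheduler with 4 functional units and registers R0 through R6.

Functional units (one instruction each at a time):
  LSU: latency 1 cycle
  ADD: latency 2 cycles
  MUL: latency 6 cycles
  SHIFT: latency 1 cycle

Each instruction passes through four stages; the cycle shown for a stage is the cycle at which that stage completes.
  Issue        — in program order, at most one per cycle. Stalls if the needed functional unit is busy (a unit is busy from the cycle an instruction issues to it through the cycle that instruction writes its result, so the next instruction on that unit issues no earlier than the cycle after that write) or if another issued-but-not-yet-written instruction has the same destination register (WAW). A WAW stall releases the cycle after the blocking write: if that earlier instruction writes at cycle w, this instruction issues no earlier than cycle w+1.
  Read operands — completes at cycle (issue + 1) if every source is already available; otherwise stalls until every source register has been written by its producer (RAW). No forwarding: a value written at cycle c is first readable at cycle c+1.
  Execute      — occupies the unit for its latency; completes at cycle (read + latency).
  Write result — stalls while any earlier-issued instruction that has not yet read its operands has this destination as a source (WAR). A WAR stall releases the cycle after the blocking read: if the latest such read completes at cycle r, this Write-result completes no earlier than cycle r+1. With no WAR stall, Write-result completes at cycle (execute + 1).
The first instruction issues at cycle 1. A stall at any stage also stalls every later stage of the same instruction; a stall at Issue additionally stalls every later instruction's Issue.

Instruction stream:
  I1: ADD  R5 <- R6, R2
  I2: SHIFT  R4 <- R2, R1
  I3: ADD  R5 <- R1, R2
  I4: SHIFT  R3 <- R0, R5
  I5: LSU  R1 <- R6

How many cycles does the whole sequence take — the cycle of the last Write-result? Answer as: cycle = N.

cycle = 13

I1  is:1  ro:2  ex:4  wr:5
I2  is:2  ro:3  ex:4  wr:5
I3  is:6  ro:7  ex:9  wr:10  — struct: ADD busy until I1 writes@5
I4  is:7  ro:11  ex:12  wr:13  — RAW R5: wait I3 write@10
I5  is:8  ro:9  ex:10  wr:11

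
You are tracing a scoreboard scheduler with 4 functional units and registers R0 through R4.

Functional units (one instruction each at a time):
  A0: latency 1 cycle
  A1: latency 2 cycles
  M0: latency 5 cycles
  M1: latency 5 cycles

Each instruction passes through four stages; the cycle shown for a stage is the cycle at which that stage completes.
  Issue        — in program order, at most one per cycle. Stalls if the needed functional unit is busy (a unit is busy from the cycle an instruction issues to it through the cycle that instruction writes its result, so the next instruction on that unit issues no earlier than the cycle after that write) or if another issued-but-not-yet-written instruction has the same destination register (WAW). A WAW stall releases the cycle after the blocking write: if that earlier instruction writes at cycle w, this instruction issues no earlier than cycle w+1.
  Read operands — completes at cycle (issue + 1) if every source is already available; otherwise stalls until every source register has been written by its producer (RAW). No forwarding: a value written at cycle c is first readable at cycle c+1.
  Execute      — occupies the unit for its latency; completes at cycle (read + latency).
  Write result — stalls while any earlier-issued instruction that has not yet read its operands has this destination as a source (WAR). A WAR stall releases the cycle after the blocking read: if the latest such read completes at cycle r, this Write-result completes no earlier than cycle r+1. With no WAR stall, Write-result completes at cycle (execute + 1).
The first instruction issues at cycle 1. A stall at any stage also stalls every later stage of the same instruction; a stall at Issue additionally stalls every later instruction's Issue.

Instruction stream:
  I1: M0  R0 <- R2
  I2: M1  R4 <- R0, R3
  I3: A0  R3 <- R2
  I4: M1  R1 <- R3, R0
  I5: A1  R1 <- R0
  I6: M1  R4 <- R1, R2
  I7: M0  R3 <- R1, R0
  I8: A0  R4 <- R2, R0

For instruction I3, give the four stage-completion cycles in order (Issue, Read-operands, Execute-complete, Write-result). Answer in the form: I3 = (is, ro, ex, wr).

I3 = (3, 4, 5, 10)

[1] I1→M0
[2] I1 RO, I2→M1
[3] I3→A0
[4] I3 RO
[5] I3 EX
[7] I1 EX
[8] I1 WR R0
[9] I2 RO
[10] I3 WR R3
[14] I2 EX
[15] I2 WR R4
[16] I4→M1
[17] I4 RO
[22] I4 EX
[23] I4 WR R1
[24] I5→A1
[25] I5 RO, I6→M1
[26] I7→M0
[27] I5 EX
[28] I5 WR R1
[29] I6 RO, I7 RO
[34] I6 EX, I7 EX
[35] I6 WR R4, I7 WR R3
[36] I8→A0
[37] I8 RO
[38] I8 EX
[39] I8 WR R4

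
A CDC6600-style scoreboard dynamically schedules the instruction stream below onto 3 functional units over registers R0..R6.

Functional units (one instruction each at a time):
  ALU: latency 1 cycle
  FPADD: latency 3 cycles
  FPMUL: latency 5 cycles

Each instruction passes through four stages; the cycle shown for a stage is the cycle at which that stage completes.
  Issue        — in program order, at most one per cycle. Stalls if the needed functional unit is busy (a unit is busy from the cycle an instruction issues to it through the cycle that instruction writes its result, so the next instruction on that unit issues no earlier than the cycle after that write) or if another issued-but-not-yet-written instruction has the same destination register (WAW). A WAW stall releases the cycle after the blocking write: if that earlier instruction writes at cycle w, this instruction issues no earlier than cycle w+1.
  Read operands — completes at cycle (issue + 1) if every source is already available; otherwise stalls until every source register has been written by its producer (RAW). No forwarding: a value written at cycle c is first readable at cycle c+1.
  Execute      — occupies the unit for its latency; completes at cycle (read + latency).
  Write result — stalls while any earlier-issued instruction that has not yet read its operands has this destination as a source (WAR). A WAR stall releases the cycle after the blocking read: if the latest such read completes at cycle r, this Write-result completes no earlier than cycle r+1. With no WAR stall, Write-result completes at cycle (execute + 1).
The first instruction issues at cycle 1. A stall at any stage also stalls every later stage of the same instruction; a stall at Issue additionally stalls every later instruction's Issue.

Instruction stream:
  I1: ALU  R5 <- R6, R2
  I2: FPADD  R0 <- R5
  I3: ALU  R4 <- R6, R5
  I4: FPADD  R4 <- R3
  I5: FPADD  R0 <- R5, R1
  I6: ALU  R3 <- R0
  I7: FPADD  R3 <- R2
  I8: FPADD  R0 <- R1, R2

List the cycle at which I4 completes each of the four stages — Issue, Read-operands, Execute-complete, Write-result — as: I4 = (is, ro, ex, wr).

I4 = (10, 11, 14, 15)

I1 -> (1, 2, 3, 4)
I2 -> (2, 5, 8, 9)  // RAW R5: wait I1 write@4
I3 -> (5, 6, 7, 8)  // struct: ALU busy until I1 writes@4
I4 -> (10, 11, 14, 15)  // struct: FPADD busy until I2 writes@9
I5 -> (16, 17, 20, 21)  // struct: FPADD busy until I4 writes@15
I6 -> (17, 22, 23, 24)  // RAW R0: wait I5 write@21
I7 -> (25, 26, 29, 30)  // WAW R3: wait I6 write@24
I8 -> (31, 32, 35, 36)  // struct: FPADD busy until I7 writes@30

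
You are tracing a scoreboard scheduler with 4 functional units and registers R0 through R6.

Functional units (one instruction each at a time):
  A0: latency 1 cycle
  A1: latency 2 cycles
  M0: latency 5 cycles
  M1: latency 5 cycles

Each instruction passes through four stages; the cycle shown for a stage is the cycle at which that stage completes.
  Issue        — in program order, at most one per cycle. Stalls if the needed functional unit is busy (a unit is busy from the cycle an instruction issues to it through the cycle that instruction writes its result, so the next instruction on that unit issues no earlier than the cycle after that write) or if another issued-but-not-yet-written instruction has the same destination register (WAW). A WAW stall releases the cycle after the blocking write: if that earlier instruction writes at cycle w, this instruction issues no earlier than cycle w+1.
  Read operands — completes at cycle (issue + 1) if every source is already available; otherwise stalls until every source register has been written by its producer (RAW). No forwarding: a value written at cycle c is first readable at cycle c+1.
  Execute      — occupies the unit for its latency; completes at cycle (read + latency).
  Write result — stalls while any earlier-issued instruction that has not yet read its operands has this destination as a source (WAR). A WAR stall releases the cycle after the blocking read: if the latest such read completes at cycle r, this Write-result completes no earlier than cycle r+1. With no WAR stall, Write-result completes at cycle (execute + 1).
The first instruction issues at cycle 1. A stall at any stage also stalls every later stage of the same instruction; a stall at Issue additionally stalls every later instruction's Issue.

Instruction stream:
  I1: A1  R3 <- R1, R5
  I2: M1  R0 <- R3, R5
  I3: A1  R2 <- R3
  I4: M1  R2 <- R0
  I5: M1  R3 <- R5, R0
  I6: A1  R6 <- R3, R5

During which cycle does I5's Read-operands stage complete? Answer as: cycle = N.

I1: IS=1 RO=2 EX=4 WR=5
I2: IS=2 RO=6 EX=11 WR=12  [RAW R3: wait I1 write@5]
I3: IS=6 RO=7 EX=9 WR=10  [struct: A1 busy until I1 writes@5]
I4: IS=13 RO=14 EX=19 WR=20  [struct: M1 busy until I2 writes@12]
I5: IS=21 RO=22 EX=27 WR=28  [struct: M1 busy until I4 writes@20]
I6: IS=22 RO=29 EX=31 WR=32  [RAW R3: wait I5 write@28]

cycle = 22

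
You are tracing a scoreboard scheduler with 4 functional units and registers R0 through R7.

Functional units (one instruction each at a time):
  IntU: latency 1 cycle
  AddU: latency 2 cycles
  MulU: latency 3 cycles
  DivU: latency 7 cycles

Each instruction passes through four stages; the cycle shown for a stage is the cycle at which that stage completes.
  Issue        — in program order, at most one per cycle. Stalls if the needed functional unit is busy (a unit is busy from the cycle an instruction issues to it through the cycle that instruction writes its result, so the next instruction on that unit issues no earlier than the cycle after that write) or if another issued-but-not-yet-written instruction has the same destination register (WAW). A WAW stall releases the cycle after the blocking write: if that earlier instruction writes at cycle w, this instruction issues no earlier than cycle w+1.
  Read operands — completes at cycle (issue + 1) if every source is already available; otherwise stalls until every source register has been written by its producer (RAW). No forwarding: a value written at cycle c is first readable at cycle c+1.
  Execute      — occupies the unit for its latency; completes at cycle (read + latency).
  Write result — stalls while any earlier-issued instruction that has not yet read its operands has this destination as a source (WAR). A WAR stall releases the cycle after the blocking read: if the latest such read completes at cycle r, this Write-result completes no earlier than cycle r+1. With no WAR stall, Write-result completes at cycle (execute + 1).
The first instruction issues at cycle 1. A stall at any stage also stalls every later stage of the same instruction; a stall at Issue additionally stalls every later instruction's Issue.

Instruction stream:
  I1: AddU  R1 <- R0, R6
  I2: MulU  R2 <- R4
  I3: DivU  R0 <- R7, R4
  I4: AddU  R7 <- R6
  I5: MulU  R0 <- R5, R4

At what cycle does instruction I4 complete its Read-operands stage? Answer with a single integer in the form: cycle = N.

I1  is:1  ro:2  ex:4  wr:5
I2  is:2  ro:3  ex:6  wr:7
I3  is:3  ro:4  ex:11  wr:12
I4  is:6  ro:7  ex:9  wr:10  — struct: AddU busy until I1 writes@5
I5  is:13  ro:14  ex:17  wr:18  — WAW R0: wait I3 write@12

cycle = 7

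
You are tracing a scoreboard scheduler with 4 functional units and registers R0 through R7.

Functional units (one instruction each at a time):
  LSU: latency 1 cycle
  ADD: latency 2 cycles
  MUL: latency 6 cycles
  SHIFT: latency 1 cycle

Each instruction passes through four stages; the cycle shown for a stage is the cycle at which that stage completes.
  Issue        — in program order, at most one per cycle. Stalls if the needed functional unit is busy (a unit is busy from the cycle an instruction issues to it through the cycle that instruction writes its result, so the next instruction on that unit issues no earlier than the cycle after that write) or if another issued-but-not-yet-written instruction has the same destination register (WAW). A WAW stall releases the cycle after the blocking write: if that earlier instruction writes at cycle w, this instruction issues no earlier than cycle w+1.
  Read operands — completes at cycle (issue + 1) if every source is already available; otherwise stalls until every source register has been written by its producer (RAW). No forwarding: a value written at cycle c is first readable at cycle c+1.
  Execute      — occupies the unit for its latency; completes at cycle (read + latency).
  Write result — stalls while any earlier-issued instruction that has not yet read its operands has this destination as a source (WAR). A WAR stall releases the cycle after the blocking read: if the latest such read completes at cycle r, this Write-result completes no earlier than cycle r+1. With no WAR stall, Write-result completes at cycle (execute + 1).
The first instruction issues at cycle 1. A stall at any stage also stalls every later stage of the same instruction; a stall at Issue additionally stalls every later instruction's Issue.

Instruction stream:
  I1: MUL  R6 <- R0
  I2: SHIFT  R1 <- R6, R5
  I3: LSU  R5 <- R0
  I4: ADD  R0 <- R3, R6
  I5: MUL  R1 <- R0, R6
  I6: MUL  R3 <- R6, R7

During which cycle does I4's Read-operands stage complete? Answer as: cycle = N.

I1  is:1  ro:2  ex:8  wr:9
I2  is:2  ro:10  ex:11  wr:12  — RAW R6: wait I1 write@9
I3  is:3  ro:4  ex:5  wr:11  — WAR R5: wait I2 read@10
I4  is:4  ro:10  ex:12  wr:13  — RAW R6: wait I1 write@9
I5  is:13  ro:14  ex:20  wr:21  — WAW R1: wait I2 write@12
I6  is:22  ro:23  ex:29  wr:30  — struct: MUL busy until I5 writes@21

cycle = 10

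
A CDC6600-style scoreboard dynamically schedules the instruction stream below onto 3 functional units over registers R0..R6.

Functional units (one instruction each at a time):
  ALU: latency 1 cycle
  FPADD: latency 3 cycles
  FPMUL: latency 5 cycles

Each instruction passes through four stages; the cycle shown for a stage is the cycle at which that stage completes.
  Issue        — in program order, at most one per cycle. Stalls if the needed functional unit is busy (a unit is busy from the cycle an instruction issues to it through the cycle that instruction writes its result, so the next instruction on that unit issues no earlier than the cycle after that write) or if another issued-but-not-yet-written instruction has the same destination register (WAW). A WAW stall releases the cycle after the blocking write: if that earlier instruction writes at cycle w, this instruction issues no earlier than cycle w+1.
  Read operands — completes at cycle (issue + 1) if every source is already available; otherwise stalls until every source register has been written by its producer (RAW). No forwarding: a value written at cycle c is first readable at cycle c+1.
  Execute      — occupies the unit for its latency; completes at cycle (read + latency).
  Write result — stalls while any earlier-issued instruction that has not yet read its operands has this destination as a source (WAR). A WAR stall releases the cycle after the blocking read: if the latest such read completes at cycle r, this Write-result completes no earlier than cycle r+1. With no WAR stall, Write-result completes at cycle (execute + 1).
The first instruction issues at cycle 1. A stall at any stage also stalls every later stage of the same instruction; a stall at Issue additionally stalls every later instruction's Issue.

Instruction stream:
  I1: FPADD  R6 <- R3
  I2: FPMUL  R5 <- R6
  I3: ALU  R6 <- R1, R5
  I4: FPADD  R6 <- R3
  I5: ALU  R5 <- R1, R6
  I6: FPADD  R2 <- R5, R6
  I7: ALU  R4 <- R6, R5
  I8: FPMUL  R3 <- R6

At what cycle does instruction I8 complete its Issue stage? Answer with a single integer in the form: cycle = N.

  I1 | 1 | 2 | 5 | 6
  I2 | 2 | 7 | 12 | 13   RAW R6: wait I1 write@6
  I3 | 7 | 14 | 15 | 16   WAW R6: wait I1 write@6 · RAW R5: wait I2 write@13
  I4 | 17 | 18 | 21 | 22   WAW R6: wait I3 write@16
  I5 | 18 | 23 | 24 | 25   RAW R6: wait I4 write@22
  I6 | 23 | 26 | 29 | 30   struct: FPADD busy until I4 writes@22 · RAW R5: wait I5 write@25
  I7 | 26 | 27 | 28 | 29   struct: ALU busy until I5 writes@25
  I8 | 27 | 28 | 33 | 34

cycle = 27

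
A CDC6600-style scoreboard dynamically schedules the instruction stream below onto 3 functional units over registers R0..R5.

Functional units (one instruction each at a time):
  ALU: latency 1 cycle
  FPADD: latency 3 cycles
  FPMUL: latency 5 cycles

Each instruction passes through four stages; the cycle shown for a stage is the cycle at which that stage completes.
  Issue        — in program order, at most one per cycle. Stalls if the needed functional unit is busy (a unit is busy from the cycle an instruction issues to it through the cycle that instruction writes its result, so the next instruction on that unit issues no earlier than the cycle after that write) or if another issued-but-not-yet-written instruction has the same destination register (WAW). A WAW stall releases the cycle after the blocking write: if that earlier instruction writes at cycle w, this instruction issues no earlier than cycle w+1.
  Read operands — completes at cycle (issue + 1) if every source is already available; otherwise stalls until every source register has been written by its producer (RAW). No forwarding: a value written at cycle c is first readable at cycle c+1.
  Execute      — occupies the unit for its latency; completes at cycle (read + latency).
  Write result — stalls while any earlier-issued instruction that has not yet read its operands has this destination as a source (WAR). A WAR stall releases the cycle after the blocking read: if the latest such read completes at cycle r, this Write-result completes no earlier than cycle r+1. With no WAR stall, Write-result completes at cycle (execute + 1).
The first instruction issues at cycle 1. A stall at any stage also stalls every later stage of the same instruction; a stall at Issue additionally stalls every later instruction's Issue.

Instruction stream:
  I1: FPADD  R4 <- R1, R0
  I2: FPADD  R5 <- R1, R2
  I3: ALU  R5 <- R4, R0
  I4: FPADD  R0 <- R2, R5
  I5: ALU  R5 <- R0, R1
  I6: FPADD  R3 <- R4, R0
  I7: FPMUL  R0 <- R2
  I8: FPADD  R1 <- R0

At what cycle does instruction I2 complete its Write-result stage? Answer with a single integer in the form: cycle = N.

I1: IS=1 RO=2 EX=5 WR=6
I2: IS=7 RO=8 EX=11 WR=12  [struct: FPADD busy until I1 writes@6]
I3: IS=13 RO=14 EX=15 WR=16  [WAW R5: wait I2 write@12]
I4: IS=14 RO=17 EX=20 WR=21  [RAW R5: wait I3 write@16]
I5: IS=17 RO=22 EX=23 WR=24  [struct: ALU busy until I3 writes@16; RAW R0: wait I4 write@21]
I6: IS=22 RO=23 EX=26 WR=27  [struct: FPADD busy until I4 writes@21]
I7: IS=23 RO=24 EX=29 WR=30
I8: IS=28 RO=31 EX=34 WR=35  [struct: FPADD busy until I6 writes@27; RAW R0: wait I7 write@30]

cycle = 12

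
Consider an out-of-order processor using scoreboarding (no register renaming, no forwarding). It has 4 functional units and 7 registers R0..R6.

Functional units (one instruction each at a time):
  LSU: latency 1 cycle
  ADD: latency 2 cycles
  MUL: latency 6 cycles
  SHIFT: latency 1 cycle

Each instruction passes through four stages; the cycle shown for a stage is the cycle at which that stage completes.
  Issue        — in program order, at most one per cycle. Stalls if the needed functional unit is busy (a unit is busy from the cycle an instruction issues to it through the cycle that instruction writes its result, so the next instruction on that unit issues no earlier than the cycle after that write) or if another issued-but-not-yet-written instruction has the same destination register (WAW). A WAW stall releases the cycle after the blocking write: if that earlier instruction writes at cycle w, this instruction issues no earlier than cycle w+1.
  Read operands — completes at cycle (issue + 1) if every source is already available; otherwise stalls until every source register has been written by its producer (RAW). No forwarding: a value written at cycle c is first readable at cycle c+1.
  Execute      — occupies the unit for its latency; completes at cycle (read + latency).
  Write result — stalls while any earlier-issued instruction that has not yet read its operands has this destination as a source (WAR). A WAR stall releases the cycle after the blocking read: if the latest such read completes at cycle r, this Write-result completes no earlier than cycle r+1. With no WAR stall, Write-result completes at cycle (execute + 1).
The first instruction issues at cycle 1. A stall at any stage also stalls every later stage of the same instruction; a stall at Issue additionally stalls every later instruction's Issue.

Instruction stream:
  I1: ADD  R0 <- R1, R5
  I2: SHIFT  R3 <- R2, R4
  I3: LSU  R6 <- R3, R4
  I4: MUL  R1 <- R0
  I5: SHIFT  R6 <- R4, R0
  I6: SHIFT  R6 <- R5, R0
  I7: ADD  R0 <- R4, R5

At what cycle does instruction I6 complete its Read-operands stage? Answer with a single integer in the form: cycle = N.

cycle = 14

[I1] 1/2/4/5
[I2] 2/3/4/5
[I3] 3/6/7/8  (RAW R3: wait I2 write@5)
[I4] 4/6/12/13  (RAW R0: wait I1 write@5)
[I5] 9/10/11/12  (WAW R6: wait I3 write@8)
[I6] 13/14/15/16  (struct: SHIFT busy until I5 writes@12)
[I7] 14/15/17/18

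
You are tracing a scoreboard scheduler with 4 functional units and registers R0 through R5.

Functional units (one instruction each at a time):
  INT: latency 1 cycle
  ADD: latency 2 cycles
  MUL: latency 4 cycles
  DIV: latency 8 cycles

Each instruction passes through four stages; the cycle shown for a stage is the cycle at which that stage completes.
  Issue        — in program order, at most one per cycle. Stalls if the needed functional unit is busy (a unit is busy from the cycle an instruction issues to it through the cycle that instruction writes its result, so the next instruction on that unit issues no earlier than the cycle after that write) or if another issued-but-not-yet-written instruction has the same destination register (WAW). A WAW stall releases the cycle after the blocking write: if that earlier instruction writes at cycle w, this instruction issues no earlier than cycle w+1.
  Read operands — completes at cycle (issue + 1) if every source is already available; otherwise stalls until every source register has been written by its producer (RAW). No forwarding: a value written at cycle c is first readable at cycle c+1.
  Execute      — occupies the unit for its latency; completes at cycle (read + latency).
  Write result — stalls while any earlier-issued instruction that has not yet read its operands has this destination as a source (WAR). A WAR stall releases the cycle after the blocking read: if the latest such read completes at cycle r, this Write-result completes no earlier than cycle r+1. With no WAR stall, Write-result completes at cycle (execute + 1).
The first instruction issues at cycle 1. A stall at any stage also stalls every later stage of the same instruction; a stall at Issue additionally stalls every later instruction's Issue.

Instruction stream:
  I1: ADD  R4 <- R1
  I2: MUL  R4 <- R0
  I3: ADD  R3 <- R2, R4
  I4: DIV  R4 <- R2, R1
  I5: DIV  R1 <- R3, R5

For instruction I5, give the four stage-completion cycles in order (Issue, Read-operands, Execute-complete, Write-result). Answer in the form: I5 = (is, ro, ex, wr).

I5 = (24, 25, 33, 34)

I1: IS=1 RO=2 EX=4 WR=5
I2: IS=6 RO=7 EX=11 WR=12  [WAW R4: wait I1 write@5]
I3: IS=7 RO=13 EX=15 WR=16  [RAW R4: wait I2 write@12]
I4: IS=13 RO=14 EX=22 WR=23  [WAW R4: wait I2 write@12]
I5: IS=24 RO=25 EX=33 WR=34  [struct: DIV busy until I4 writes@23]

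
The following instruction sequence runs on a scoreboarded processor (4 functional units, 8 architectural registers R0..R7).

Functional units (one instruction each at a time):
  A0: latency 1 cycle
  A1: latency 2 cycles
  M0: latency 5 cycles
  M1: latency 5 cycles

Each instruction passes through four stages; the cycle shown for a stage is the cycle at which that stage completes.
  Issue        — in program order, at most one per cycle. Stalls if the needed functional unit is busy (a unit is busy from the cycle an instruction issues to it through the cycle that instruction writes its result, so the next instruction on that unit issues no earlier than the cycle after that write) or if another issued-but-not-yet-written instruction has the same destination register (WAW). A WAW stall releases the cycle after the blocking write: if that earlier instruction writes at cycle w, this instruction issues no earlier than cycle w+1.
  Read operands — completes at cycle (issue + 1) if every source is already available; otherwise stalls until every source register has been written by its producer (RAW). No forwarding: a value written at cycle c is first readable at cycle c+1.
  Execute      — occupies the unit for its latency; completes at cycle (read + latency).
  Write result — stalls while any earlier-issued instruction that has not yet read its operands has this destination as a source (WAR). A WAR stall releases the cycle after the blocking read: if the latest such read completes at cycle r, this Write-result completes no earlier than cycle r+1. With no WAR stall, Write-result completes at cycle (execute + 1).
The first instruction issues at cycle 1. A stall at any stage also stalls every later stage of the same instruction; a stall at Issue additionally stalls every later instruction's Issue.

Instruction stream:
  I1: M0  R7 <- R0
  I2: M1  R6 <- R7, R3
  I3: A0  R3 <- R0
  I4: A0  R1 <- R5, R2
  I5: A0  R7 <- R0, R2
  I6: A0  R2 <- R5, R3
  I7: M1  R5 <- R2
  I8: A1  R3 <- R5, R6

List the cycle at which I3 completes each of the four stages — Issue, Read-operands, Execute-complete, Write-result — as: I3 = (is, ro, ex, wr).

I3 = (3, 4, 5, 10)

t=1  issue I1 (M0)
t=2  I1 read-ops, issue I2 (M1)
t=3  issue I3 (A0)
t=4  I3 read-ops
t=5  I3 finished on A0
t=7  I1 finished on M0
t=8  I1→R7
t=9  I2 read-ops
t=10  I3→R3
t=11  issue I4 (A0)
t=12  I4 read-ops
t=13  I4 finished on A0
t=14  I2 finished on M1, I4→R1
t=15  I2→R6, issue I5 (A0)
t=16  I5 read-ops
t=17  I5 finished on A0
t=18  I5→R7
t=19  issue I6 (A0)
t=20  I6 read-ops, issue I7 (M1)
t=21  I6 finished on A0, issue I8 (A1)
t=22  I6→R2
t=23  I7 read-ops
t=28  I7 finished on M1
t=29  I7→R5
t=30  I8 read-ops
t=32  I8 finished on A1
t=33  I8→R3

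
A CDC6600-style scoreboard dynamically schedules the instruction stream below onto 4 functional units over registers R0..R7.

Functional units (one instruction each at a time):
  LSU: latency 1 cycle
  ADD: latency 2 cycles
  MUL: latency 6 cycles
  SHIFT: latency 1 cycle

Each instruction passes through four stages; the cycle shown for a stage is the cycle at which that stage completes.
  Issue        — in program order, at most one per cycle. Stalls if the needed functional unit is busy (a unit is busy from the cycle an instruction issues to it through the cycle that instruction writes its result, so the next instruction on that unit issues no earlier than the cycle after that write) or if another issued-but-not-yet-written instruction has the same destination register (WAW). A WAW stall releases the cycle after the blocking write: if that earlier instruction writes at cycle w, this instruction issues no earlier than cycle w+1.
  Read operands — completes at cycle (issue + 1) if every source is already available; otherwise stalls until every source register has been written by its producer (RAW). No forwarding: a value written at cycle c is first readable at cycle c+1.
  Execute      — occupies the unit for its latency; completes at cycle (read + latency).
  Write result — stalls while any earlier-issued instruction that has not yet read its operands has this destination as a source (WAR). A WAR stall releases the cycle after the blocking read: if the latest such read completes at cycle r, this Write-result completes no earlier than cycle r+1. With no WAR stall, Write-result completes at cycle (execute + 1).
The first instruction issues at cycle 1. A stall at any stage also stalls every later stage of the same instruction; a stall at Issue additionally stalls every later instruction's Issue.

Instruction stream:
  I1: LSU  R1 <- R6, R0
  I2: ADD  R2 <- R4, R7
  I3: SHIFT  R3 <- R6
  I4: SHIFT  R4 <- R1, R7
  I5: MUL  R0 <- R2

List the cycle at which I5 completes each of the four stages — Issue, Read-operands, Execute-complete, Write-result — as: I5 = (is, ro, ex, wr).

  I1 | 1 | 2 | 3 | 4
  I2 | 2 | 3 | 5 | 6
  I3 | 3 | 4 | 5 | 6
  I4 | 7 | 8 | 9 | 10   struct: SHIFT busy until I3 writes@6
  I5 | 8 | 9 | 15 | 16

I5 = (8, 9, 15, 16)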